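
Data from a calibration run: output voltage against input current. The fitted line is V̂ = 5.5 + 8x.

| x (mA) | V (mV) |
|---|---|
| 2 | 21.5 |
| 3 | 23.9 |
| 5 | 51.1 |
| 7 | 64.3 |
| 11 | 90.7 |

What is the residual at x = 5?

V̂ = 5.5 + 8·5 = 45.5
r = 51.1 − 45.5 = 5.6

r = 5.6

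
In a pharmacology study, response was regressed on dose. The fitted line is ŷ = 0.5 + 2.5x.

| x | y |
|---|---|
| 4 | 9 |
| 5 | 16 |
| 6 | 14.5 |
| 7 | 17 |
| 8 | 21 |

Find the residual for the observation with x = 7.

ŷ = 0.5 + 2.5·7 = 18
e = 17 − 18 = -1

e = -1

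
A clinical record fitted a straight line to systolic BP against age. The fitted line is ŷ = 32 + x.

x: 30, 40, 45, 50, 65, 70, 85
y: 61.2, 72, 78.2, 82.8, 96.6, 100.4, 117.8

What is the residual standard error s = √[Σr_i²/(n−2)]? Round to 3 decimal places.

s = 1.103

x=30: ŷ = 32 + 30 = 62; r = 61.2 − 62 = -0.8
x=40: ŷ = 32 + 40 = 72; r = 72 − 72 = 0
x=45: ŷ = 32 + 45 = 77; r = 78.2 − 77 = 1.2
x=50: ŷ = 32 + 50 = 82; r = 82.8 − 82 = 0.8
x=65: ŷ = 32 + 65 = 97; r = 96.6 − 97 = -0.4
x=70: ŷ = 32 + 70 = 102; r = 100.4 − 102 = -1.6
x=85: ŷ = 32 + 85 = 117; r = 117.8 − 117 = 0.8
SSE = 0.64 + 0 + 1.44 + 0.64 + 0.16 + 2.56 + 0.64 = 6.08
s = √(6.08/5) = √1.216 ≈ 1.103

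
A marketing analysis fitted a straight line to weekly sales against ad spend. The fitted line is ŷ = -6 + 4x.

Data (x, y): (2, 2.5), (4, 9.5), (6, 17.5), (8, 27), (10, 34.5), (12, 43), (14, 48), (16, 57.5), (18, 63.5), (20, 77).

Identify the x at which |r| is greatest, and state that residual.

x=2: ŷ = -6 + 4·2 = 2; r = 2.5 − 2 = 0.5
x=4: ŷ = -6 + 4·4 = 10; r = 9.5 − 10 = -0.5
x=6: ŷ = -6 + 4·6 = 18; r = 17.5 − 18 = -0.5
x=8: ŷ = -6 + 4·8 = 26; r = 27 − 26 = 1
x=10: ŷ = -6 + 4·10 = 34; r = 34.5 − 34 = 0.5
x=12: ŷ = -6 + 4·12 = 42; r = 43 − 42 = 1
x=14: ŷ = -6 + 4·14 = 50; r = 48 − 50 = -2
x=16: ŷ = -6 + 4·16 = 58; r = 57.5 − 58 = -0.5
x=18: ŷ = -6 + 4·18 = 66; r = 63.5 − 66 = -2.5
x=20: ŷ = -6 + 4·20 = 74; r = 77 − 74 = 3
Largest |r| is 3 at x = 20, residual 3.

x = 20, r = 3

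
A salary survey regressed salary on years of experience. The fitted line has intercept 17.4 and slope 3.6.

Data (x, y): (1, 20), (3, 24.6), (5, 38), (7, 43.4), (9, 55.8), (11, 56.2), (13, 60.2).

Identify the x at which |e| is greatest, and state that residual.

x = 9, e = 6

x=1: ŷ = 17.4 + 3.6·1 = 21; e = 20 − 21 = -1
x=3: ŷ = 17.4 + 3.6·3 = 28.2; e = 24.6 − 28.2 = -3.6
x=5: ŷ = 17.4 + 3.6·5 = 35.4; e = 38 − 35.4 = 2.6
x=7: ŷ = 17.4 + 3.6·7 = 42.6; e = 43.4 − 42.6 = 0.8
x=9: ŷ = 17.4 + 3.6·9 = 49.8; e = 55.8 − 49.8 = 6
x=11: ŷ = 17.4 + 3.6·11 = 57; e = 56.2 − 57 = -0.8
x=13: ŷ = 17.4 + 3.6·13 = 64.2; e = 60.2 − 64.2 = -4
Largest |e| is 6 at x = 9, residual 6.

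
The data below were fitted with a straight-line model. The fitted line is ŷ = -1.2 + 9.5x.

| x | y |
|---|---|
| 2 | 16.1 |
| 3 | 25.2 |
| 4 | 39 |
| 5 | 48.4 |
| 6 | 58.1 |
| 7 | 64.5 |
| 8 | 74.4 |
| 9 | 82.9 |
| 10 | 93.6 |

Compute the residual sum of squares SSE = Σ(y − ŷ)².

SSE = 24.64

x=2: ŷ = -1.2 + 9.5·2 = 17.8; r = 16.1 − 17.8 = -1.7
x=3: ŷ = -1.2 + 9.5·3 = 27.3; r = 25.2 − 27.3 = -2.1
x=4: ŷ = -1.2 + 9.5·4 = 36.8; r = 39 − 36.8 = 2.2
x=5: ŷ = -1.2 + 9.5·5 = 46.3; r = 48.4 − 46.3 = 2.1
x=6: ŷ = -1.2 + 9.5·6 = 55.8; r = 58.1 − 55.8 = 2.3
x=7: ŷ = -1.2 + 9.5·7 = 65.3; r = 64.5 − 65.3 = -0.8
x=8: ŷ = -1.2 + 9.5·8 = 74.8; r = 74.4 − 74.8 = -0.4
x=9: ŷ = -1.2 + 9.5·9 = 84.3; r = 82.9 − 84.3 = -1.4
x=10: ŷ = -1.2 + 9.5·10 = 93.8; r = 93.6 − 93.8 = -0.2
SSE = 2.89 + 4.41 + 4.84 + 4.41 + 5.29 + 0.64 + 0.16 + 1.96 + 0.04 = 24.64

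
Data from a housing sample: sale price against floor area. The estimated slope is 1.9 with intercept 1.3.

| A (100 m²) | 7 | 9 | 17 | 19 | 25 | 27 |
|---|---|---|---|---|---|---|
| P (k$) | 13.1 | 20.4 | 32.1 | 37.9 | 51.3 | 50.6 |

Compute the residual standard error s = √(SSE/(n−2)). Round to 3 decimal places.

A=7: ŷ = 1.3 + 1.9·7 = 14.6; r = 13.1 − 14.6 = -1.5
A=9: ŷ = 1.3 + 1.9·9 = 18.4; r = 20.4 − 18.4 = 2
A=17: ŷ = 1.3 + 1.9·17 = 33.6; r = 32.1 − 33.6 = -1.5
A=19: ŷ = 1.3 + 1.9·19 = 37.4; r = 37.9 − 37.4 = 0.5
A=25: ŷ = 1.3 + 1.9·25 = 48.8; r = 51.3 − 48.8 = 2.5
A=27: ŷ = 1.3 + 1.9·27 = 52.6; r = 50.6 − 52.6 = -2
SSE = 2.25 + 4 + 2.25 + 0.25 + 6.25 + 4 = 19
s = √(19/4) = √4.75 ≈ 2.179

s = 2.179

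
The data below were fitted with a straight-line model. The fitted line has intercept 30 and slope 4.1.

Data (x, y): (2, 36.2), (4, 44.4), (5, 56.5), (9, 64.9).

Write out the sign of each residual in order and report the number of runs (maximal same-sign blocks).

3 runs

x=2: ŷ = 30 + 4.1·2 = 38.2; e = 36.2 − 38.2 = -2
x=4: ŷ = 30 + 4.1·4 = 46.4; e = 44.4 − 46.4 = -2
x=5: ŷ = 30 + 4.1·5 = 50.5; e = 56.5 − 50.5 = 6
x=9: ŷ = 30 + 4.1·9 = 66.9; e = 64.9 − 66.9 = -2
Signs: − − + −
Runs: −×2, +×1, −×1 → 3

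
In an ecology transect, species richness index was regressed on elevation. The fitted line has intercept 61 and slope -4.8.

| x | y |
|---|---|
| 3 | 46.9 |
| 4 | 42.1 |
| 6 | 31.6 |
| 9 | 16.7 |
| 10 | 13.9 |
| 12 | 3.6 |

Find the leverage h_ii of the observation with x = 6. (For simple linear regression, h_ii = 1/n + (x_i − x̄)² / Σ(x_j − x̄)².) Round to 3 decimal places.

h = 0.195

x̄ = (3 + 4 + 6 + 9 + 10 + 12)/6 = 7.33333
Σ(x − x̄)² = 18.7778 + 11.1111 + 1.77778 + 2.77778 + 7.11111 + 21.7778 = 63.3333
h = 1/6 + (-1.33333)²/63.3333 = 0.166667 + 0.0280702 = 0.195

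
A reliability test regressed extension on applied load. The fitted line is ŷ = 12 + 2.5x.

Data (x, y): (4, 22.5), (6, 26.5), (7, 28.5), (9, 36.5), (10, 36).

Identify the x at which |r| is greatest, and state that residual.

x = 9, r = 2

x=4: ŷ = 12 + 2.5·4 = 22; r = 22.5 − 22 = 0.5
x=6: ŷ = 12 + 2.5·6 = 27; r = 26.5 − 27 = -0.5
x=7: ŷ = 12 + 2.5·7 = 29.5; r = 28.5 − 29.5 = -1
x=9: ŷ = 12 + 2.5·9 = 34.5; r = 36.5 − 34.5 = 2
x=10: ŷ = 12 + 2.5·10 = 37; r = 36 − 37 = -1
Largest |r| is 2 at x = 9, residual 2.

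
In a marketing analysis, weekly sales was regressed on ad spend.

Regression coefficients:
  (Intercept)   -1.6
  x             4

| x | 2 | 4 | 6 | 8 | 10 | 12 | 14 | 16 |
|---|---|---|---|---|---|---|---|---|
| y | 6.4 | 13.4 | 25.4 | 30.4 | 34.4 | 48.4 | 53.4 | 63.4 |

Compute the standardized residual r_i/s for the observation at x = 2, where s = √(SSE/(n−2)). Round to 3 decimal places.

0.000

x=2: ŷ = -1.6 + 4·2 = 6.4; r = 6.4 − 6.4 = 0
x=4: ŷ = -1.6 + 4·4 = 14.4; r = 13.4 − 14.4 = -1
x=6: ŷ = -1.6 + 4·6 = 22.4; r = 25.4 − 22.4 = 3
x=8: ŷ = -1.6 + 4·8 = 30.4; r = 30.4 − 30.4 = 0
x=10: ŷ = -1.6 + 4·10 = 38.4; r = 34.4 − 38.4 = -4
x=12: ŷ = -1.6 + 4·12 = 46.4; r = 48.4 − 46.4 = 2
x=14: ŷ = -1.6 + 4·14 = 54.4; r = 53.4 − 54.4 = -1
x=16: ŷ = -1.6 + 4·16 = 62.4; r = 63.4 − 62.4 = 1
SSE = 0 + 1 + 9 + 0 + 16 + 4 + 1 + 1 = 32
s = √(32/6) = 2.3094
r/s = 0 / 2.3094 = 0.000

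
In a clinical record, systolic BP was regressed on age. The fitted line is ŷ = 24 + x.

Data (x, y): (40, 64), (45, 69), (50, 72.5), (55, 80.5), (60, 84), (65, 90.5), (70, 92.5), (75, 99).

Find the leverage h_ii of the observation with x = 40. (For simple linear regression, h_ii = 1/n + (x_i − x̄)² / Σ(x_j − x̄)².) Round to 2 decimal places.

h = 0.42

x̄ = (40 + 45 + 50 + 55 + 60 + 65 + 70 + 75)/8 = 57.5
Σ(x − x̄)² = 306.25 + 156.25 + 56.25 + 6.25 + 6.25 + 56.25 + 156.25 + 306.25 = 1050
h = 1/8 + (-17.5)²/1050 = 0.125 + 0.291667 = 0.42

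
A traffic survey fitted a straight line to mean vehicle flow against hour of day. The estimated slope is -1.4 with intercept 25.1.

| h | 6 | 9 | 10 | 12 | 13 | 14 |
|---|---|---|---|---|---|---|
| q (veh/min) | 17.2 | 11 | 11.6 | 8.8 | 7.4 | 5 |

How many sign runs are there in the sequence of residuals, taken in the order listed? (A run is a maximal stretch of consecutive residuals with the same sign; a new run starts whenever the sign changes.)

4 runs

h=6: ŷ = 25.1 − 1.4·6 = 16.7; e = 17.2 − 16.7 = 0.5
h=9: ŷ = 25.1 − 1.4·9 = 12.5; e = 11 − 12.5 = -1.5
h=10: ŷ = 25.1 − 1.4·10 = 11.1; e = 11.6 − 11.1 = 0.5
h=12: ŷ = 25.1 − 1.4·12 = 8.3; e = 8.8 − 8.3 = 0.5
h=13: ŷ = 25.1 − 1.4·13 = 6.9; e = 7.4 − 6.9 = 0.5
h=14: ŷ = 25.1 − 1.4·14 = 5.5; e = 5 − 5.5 = -0.5
Signs: + − + + + −
Runs: +×1, −×1, +×3, −×1 → 4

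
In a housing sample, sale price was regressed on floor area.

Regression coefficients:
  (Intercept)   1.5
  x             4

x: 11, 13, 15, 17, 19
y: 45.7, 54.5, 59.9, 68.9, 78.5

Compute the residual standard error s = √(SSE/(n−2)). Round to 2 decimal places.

x=11: ŷ = 1.5 + 4·11 = 45.5; e = 45.7 − 45.5 = 0.2
x=13: ŷ = 1.5 + 4·13 = 53.5; e = 54.5 − 53.5 = 1
x=15: ŷ = 1.5 + 4·15 = 61.5; e = 59.9 − 61.5 = -1.6
x=17: ŷ = 1.5 + 4·17 = 69.5; e = 68.9 − 69.5 = -0.6
x=19: ŷ = 1.5 + 4·19 = 77.5; e = 78.5 − 77.5 = 1
SSE = 0.04 + 1 + 2.56 + 0.36 + 1 = 4.96
s = √(4.96/3) = √1.65333 ≈ 1.29

s = 1.29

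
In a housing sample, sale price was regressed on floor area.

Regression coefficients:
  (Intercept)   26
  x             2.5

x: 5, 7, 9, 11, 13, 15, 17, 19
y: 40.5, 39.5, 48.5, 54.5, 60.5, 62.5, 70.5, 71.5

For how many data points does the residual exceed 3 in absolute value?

x=5: ŷ = 26 + 2.5·5 = 38.5; r = 40.5 − 38.5 = 2
x=7: ŷ = 26 + 2.5·7 = 43.5; r = 39.5 − 43.5 = -4
x=9: ŷ = 26 + 2.5·9 = 48.5; r = 48.5 − 48.5 = 0
x=11: ŷ = 26 + 2.5·11 = 53.5; r = 54.5 − 53.5 = 1
x=13: ŷ = 26 + 2.5·13 = 58.5; r = 60.5 − 58.5 = 2
x=15: ŷ = 26 + 2.5·15 = 63.5; r = 62.5 − 63.5 = -1
x=17: ŷ = 26 + 2.5·17 = 68.5; r = 70.5 − 68.5 = 2
x=19: ŷ = 26 + 2.5·19 = 73.5; r = 71.5 − 73.5 = -2
|r| > 3: x=7 (|r|=4) → 1

1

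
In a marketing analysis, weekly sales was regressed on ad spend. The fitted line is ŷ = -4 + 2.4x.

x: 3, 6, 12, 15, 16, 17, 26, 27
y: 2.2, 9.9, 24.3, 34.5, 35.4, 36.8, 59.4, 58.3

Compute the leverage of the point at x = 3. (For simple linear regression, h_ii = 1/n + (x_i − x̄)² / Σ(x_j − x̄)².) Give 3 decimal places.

x̄ = (3 + 6 + 12 + 15 + 16 + 17 + 26 + 27)/8 = 15.25
Σ(x − x̄)² = 150.062 + 85.5625 + 10.5625 + 0.0625 + 0.5625 + 3.0625 + 115.562 + 138.062 = 503.5
h = 1/8 + (-12.25)²/503.5 = 0.125 + 0.298039 = 0.423

h = 0.423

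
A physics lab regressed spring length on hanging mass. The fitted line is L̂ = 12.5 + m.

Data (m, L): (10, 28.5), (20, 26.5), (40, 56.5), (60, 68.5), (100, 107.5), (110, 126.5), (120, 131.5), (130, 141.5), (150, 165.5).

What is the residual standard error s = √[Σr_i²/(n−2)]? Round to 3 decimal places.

s = 4.721

m=10: L̂ = 12.5 + 10 = 22.5; r = 28.5 − 22.5 = 6
m=20: L̂ = 12.5 + 20 = 32.5; r = 26.5 − 32.5 = -6
m=40: L̂ = 12.5 + 40 = 52.5; r = 56.5 − 52.5 = 4
m=60: L̂ = 12.5 + 60 = 72.5; r = 68.5 − 72.5 = -4
m=100: L̂ = 12.5 + 100 = 112.5; r = 107.5 − 112.5 = -5
m=110: L̂ = 12.5 + 110 = 122.5; r = 126.5 − 122.5 = 4
m=120: L̂ = 12.5 + 120 = 132.5; r = 131.5 − 132.5 = -1
m=130: L̂ = 12.5 + 130 = 142.5; r = 141.5 − 142.5 = -1
m=150: L̂ = 12.5 + 150 = 162.5; r = 165.5 − 162.5 = 3
SSE = 36 + 36 + 16 + 16 + 25 + 16 + 1 + 1 + 9 = 156
s = √(156/7) = √22.2857 ≈ 4.721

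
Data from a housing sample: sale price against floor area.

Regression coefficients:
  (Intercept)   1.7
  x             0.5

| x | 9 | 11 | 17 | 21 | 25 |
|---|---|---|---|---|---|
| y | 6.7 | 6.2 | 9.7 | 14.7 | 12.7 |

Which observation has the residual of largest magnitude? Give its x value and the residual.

x = 21, e = 2.5

x=9: ŷ = 1.7 + 0.5·9 = 6.2; e = 6.7 − 6.2 = 0.5
x=11: ŷ = 1.7 + 0.5·11 = 7.2; e = 6.2 − 7.2 = -1
x=17: ŷ = 1.7 + 0.5·17 = 10.2; e = 9.7 − 10.2 = -0.5
x=21: ŷ = 1.7 + 0.5·21 = 12.2; e = 14.7 − 12.2 = 2.5
x=25: ŷ = 1.7 + 0.5·25 = 14.2; e = 12.7 − 14.2 = -1.5
Largest |e| is 2.5 at x = 21, residual 2.5.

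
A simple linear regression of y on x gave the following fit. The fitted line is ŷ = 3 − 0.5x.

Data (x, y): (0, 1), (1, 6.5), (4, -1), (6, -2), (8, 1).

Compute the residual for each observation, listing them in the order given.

-2, 4, -2, -2, 2

x=0: ŷ = 3 − 0.5·0 = 3; r = 1 − 3 = -2
x=1: ŷ = 3 − 0.5·1 = 2.5; r = 6.5 − 2.5 = 4
x=4: ŷ = 3 − 0.5·4 = 1; r = -1 − 1 = -2
x=6: ŷ = 3 − 0.5·6 = 0; r = -2 − 0 = -2
x=8: ŷ = 3 − 0.5·8 = -1; r = 1 − (-1) = 2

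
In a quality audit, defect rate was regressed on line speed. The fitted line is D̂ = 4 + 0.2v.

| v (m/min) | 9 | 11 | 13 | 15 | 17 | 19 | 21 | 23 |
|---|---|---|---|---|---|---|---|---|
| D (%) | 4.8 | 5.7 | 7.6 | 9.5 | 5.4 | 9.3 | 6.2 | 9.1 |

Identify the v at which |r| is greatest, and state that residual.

v = 15, r = 2.5

v=9: D̂ = 4 + 0.2·9 = 5.8; r = 4.8 − 5.8 = -1
v=11: D̂ = 4 + 0.2·11 = 6.2; r = 5.7 − 6.2 = -0.5
v=13: D̂ = 4 + 0.2·13 = 6.6; r = 7.6 − 6.6 = 1
v=15: D̂ = 4 + 0.2·15 = 7; r = 9.5 − 7 = 2.5
v=17: D̂ = 4 + 0.2·17 = 7.4; r = 5.4 − 7.4 = -2
v=19: D̂ = 4 + 0.2·19 = 7.8; r = 9.3 − 7.8 = 1.5
v=21: D̂ = 4 + 0.2·21 = 8.2; r = 6.2 − 8.2 = -2
v=23: D̂ = 4 + 0.2·23 = 8.6; r = 9.1 − 8.6 = 0.5
Largest |r| is 2.5 at v = 15, residual 2.5.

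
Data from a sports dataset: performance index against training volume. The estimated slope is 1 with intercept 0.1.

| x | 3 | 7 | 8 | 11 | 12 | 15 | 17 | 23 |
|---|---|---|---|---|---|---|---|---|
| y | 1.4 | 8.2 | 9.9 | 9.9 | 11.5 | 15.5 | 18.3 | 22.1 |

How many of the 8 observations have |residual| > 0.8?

6

x=3: ŷ = 0.1 + 3 = 3.1; e = 1.4 − 3.1 = -1.7
x=7: ŷ = 0.1 + 7 = 7.1; e = 8.2 − 7.1 = 1.1
x=8: ŷ = 0.1 + 8 = 8.1; e = 9.9 − 8.1 = 1.8
x=11: ŷ = 0.1 + 11 = 11.1; e = 9.9 − 11.1 = -1.2
x=12: ŷ = 0.1 + 12 = 12.1; e = 11.5 − 12.1 = -0.6
x=15: ŷ = 0.1 + 15 = 15.1; e = 15.5 − 15.1 = 0.4
x=17: ŷ = 0.1 + 17 = 17.1; e = 18.3 − 17.1 = 1.2
x=23: ŷ = 0.1 + 23 = 23.1; e = 22.1 − 23.1 = -1
|e| > 0.8: x=3 (|e|=1.7), x=7 (|e|=1.1), x=8 (|e|=1.8), x=11 (|e|=1.2), x=17 (|e|=1.2), x=23 (|e|=1) → 6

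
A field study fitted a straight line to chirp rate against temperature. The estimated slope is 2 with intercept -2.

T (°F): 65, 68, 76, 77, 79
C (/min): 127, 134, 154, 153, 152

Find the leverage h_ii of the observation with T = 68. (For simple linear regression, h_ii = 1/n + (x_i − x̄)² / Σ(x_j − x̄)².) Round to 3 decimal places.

T̄ = (65 + 68 + 76 + 77 + 79)/5 = 73
Σ(T − T̄)² = 64 + 25 + 9 + 16 + 36 = 150
h = 1/5 + (-5)²/150 = 0.2 + 0.166667 = 0.367

h = 0.367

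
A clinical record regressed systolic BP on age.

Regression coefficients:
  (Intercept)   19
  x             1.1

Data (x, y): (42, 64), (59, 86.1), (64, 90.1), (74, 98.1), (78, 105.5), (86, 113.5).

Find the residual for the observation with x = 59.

ŷ = 19 + 1.1·59 = 83.9
r = 86.1 − 83.9 = 2.2

r = 2.2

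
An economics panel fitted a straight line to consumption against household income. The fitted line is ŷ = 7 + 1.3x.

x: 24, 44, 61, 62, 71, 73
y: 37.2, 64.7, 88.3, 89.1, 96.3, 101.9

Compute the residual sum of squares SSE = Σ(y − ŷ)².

x=24: ŷ = 7 + 1.3·24 = 38.2; e = 37.2 − 38.2 = -1
x=44: ŷ = 7 + 1.3·44 = 64.2; e = 64.7 − 64.2 = 0.5
x=61: ŷ = 7 + 1.3·61 = 86.3; e = 88.3 − 86.3 = 2
x=62: ŷ = 7 + 1.3·62 = 87.6; e = 89.1 − 87.6 = 1.5
x=71: ŷ = 7 + 1.3·71 = 99.3; e = 96.3 − 99.3 = -3
x=73: ŷ = 7 + 1.3·73 = 101.9; e = 101.9 − 101.9 = 0
SSE = 1 + 0.25 + 4 + 2.25 + 9 + 0 = 16.5

SSE = 16.5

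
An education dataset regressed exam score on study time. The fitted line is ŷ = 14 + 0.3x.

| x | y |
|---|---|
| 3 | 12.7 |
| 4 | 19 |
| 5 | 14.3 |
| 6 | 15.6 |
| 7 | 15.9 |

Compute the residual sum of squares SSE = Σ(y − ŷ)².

x=3: ŷ = 14 + 0.3·3 = 14.9; e = 12.7 − 14.9 = -2.2
x=4: ŷ = 14 + 0.3·4 = 15.2; e = 19 − 15.2 = 3.8
x=5: ŷ = 14 + 0.3·5 = 15.5; e = 14.3 − 15.5 = -1.2
x=6: ŷ = 14 + 0.3·6 = 15.8; e = 15.6 − 15.8 = -0.2
x=7: ŷ = 14 + 0.3·7 = 16.1; e = 15.9 − 16.1 = -0.2
SSE = 4.84 + 14.44 + 1.44 + 0.04 + 0.04 = 20.8

SSE = 20.8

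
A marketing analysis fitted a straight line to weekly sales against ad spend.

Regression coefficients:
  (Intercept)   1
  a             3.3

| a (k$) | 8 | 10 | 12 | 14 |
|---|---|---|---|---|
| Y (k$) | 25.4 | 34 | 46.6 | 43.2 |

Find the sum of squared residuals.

SSE = 56

a=8: Ŷ = 1 + 3.3·8 = 27.4; e = 25.4 − 27.4 = -2
a=10: Ŷ = 1 + 3.3·10 = 34; e = 34 − 34 = 0
a=12: Ŷ = 1 + 3.3·12 = 40.6; e = 46.6 − 40.6 = 6
a=14: Ŷ = 1 + 3.3·14 = 47.2; e = 43.2 − 47.2 = -4
SSE = 4 + 0 + 36 + 16 = 56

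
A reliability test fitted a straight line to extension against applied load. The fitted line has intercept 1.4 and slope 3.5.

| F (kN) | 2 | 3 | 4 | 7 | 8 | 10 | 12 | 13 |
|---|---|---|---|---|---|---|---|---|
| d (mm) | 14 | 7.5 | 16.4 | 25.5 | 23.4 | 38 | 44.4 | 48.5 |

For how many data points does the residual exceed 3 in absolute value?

3

F=2: ŷ = 1.4 + 3.5·2 = 8.4; e = 14 − 8.4 = 5.6
F=3: ŷ = 1.4 + 3.5·3 = 11.9; e = 7.5 − 11.9 = -4.4
F=4: ŷ = 1.4 + 3.5·4 = 15.4; e = 16.4 − 15.4 = 1
F=7: ŷ = 1.4 + 3.5·7 = 25.9; e = 25.5 − 25.9 = -0.4
F=8: ŷ = 1.4 + 3.5·8 = 29.4; e = 23.4 − 29.4 = -6
F=10: ŷ = 1.4 + 3.5·10 = 36.4; e = 38 − 36.4 = 1.6
F=12: ŷ = 1.4 + 3.5·12 = 43.4; e = 44.4 − 43.4 = 1
F=13: ŷ = 1.4 + 3.5·13 = 46.9; e = 48.5 − 46.9 = 1.6
|e| > 3: F=2 (|e|=5.6), F=3 (|e|=4.4), F=8 (|e|=6) → 3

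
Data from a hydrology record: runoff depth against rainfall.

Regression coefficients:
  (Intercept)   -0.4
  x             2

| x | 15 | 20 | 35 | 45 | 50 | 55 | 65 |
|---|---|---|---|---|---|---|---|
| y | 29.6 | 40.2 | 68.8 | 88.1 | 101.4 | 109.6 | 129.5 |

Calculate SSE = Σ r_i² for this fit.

x=15: ŷ = -0.4 + 2·15 = 29.6; r = 29.6 − 29.6 = 0
x=20: ŷ = -0.4 + 2·20 = 39.6; r = 40.2 − 39.6 = 0.6
x=35: ŷ = -0.4 + 2·35 = 69.6; r = 68.8 − 69.6 = -0.8
x=45: ŷ = -0.4 + 2·45 = 89.6; r = 88.1 − 89.6 = -1.5
x=50: ŷ = -0.4 + 2·50 = 99.6; r = 101.4 − 99.6 = 1.8
x=55: ŷ = -0.4 + 2·55 = 109.6; r = 109.6 − 109.6 = 0
x=65: ŷ = -0.4 + 2·65 = 129.6; r = 129.5 − 129.6 = -0.1
SSE = 0 + 0.36 + 0.64 + 2.25 + 3.24 + 0 + 0.01 = 6.5

SSE = 6.5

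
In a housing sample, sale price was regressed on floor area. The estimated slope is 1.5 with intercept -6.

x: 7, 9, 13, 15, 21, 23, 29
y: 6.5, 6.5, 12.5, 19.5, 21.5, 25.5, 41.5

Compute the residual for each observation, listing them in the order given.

x=7: ŷ = -6 + 1.5·7 = 4.5; e = 6.5 − 4.5 = 2
x=9: ŷ = -6 + 1.5·9 = 7.5; e = 6.5 − 7.5 = -1
x=13: ŷ = -6 + 1.5·13 = 13.5; e = 12.5 − 13.5 = -1
x=15: ŷ = -6 + 1.5·15 = 16.5; e = 19.5 − 16.5 = 3
x=21: ŷ = -6 + 1.5·21 = 25.5; e = 21.5 − 25.5 = -4
x=23: ŷ = -6 + 1.5·23 = 28.5; e = 25.5 − 28.5 = -3
x=29: ŷ = -6 + 1.5·29 = 37.5; e = 41.5 − 37.5 = 4

2, -1, -1, 3, -4, -3, 4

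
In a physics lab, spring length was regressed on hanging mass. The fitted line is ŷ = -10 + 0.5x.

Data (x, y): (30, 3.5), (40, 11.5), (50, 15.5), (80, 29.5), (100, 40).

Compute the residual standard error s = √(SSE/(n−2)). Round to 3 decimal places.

x=30: ŷ = -10 + 0.5·30 = 5; e = 3.5 − 5 = -1.5
x=40: ŷ = -10 + 0.5·40 = 10; e = 11.5 − 10 = 1.5
x=50: ŷ = -10 + 0.5·50 = 15; e = 15.5 − 15 = 0.5
x=80: ŷ = -10 + 0.5·80 = 30; e = 29.5 − 30 = -0.5
x=100: ŷ = -10 + 0.5·100 = 40; e = 40 − 40 = 0
SSE = 2.25 + 2.25 + 0.25 + 0.25 + 0 = 5
s = √(5/3) = √1.66667 ≈ 1.291

s = 1.291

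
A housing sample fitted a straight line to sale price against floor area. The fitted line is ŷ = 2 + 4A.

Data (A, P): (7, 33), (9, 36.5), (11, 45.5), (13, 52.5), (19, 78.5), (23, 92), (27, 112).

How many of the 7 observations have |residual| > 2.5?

A=7: ŷ = 2 + 4·7 = 30; e = 33 − 30 = 3
A=9: ŷ = 2 + 4·9 = 38; e = 36.5 − 38 = -1.5
A=11: ŷ = 2 + 4·11 = 46; e = 45.5 − 46 = -0.5
A=13: ŷ = 2 + 4·13 = 54; e = 52.5 − 54 = -1.5
A=19: ŷ = 2 + 4·19 = 78; e = 78.5 − 78 = 0.5
A=23: ŷ = 2 + 4·23 = 94; e = 92 − 94 = -2
A=27: ŷ = 2 + 4·27 = 110; e = 112 − 110 = 2
|e| > 2.5: A=7 (|e|=3) → 1

1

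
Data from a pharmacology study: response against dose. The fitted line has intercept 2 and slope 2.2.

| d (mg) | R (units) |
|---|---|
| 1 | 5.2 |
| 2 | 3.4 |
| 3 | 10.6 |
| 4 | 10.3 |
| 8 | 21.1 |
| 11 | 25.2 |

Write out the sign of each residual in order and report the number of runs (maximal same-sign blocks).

d=1: ŷ = 2 + 2.2·1 = 4.2; e = 5.2 − 4.2 = 1
d=2: ŷ = 2 + 2.2·2 = 6.4; e = 3.4 − 6.4 = -3
d=3: ŷ = 2 + 2.2·3 = 8.6; e = 10.6 − 8.6 = 2
d=4: ŷ = 2 + 2.2·4 = 10.8; e = 10.3 − 10.8 = -0.5
d=8: ŷ = 2 + 2.2·8 = 19.6; e = 21.1 − 19.6 = 1.5
d=11: ŷ = 2 + 2.2·11 = 26.2; e = 25.2 − 26.2 = -1
Signs: + − + − + −
Runs: +×1, −×1, +×1, −×1, +×1, −×1 → 6

6 runs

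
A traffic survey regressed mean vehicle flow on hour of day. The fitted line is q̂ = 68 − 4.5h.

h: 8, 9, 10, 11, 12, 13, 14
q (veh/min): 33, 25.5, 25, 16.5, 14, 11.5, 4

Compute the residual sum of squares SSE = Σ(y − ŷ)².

h=8: q̂ = 68 − 4.5·8 = 32; r = 33 − 32 = 1
h=9: q̂ = 68 − 4.5·9 = 27.5; r = 25.5 − 27.5 = -2
h=10: q̂ = 68 − 4.5·10 = 23; r = 25 − 23 = 2
h=11: q̂ = 68 − 4.5·11 = 18.5; r = 16.5 − 18.5 = -2
h=12: q̂ = 68 − 4.5·12 = 14; r = 14 − 14 = 0
h=13: q̂ = 68 − 4.5·13 = 9.5; r = 11.5 − 9.5 = 2
h=14: q̂ = 68 − 4.5·14 = 5; r = 4 − 5 = -1
SSE = 1 + 4 + 4 + 4 + 0 + 4 + 1 = 18

SSE = 18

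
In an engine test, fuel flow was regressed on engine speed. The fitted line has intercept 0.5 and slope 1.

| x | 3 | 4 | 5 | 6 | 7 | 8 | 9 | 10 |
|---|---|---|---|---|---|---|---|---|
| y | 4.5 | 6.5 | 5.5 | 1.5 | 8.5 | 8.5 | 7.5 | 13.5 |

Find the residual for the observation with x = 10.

e = 3

ŷ = 0.5 + 10 = 10.5
e = 13.5 − 10.5 = 3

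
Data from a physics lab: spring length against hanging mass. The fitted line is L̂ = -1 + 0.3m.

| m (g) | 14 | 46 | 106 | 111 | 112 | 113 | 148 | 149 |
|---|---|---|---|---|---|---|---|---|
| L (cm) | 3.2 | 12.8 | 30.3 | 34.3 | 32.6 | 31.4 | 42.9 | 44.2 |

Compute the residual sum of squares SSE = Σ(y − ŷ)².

SSE = 7

m=14: L̂ = -1 + 0.3·14 = 3.2; e = 3.2 − 3.2 = 0
m=46: L̂ = -1 + 0.3·46 = 12.8; e = 12.8 − 12.8 = 0
m=106: L̂ = -1 + 0.3·106 = 30.8; e = 30.3 − 30.8 = -0.5
m=111: L̂ = -1 + 0.3·111 = 32.3; e = 34.3 − 32.3 = 2
m=112: L̂ = -1 + 0.3·112 = 32.6; e = 32.6 − 32.6 = 0
m=113: L̂ = -1 + 0.3·113 = 32.9; e = 31.4 − 32.9 = -1.5
m=148: L̂ = -1 + 0.3·148 = 43.4; e = 42.9 − 43.4 = -0.5
m=149: L̂ = -1 + 0.3·149 = 43.7; e = 44.2 − 43.7 = 0.5
SSE = 0 + 0 + 0.25 + 4 + 0 + 2.25 + 0.25 + 0.25 = 7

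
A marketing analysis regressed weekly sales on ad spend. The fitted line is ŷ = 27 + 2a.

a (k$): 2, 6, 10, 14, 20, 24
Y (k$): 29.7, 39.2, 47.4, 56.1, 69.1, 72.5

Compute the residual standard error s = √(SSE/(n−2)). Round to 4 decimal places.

s = 1.8547

a=2: ŷ = 27 + 2·2 = 31; e = 29.7 − 31 = -1.3
a=6: ŷ = 27 + 2·6 = 39; e = 39.2 − 39 = 0.2
a=10: ŷ = 27 + 2·10 = 47; e = 47.4 − 47 = 0.4
a=14: ŷ = 27 + 2·14 = 55; e = 56.1 − 55 = 1.1
a=20: ŷ = 27 + 2·20 = 67; e = 69.1 − 67 = 2.1
a=24: ŷ = 27 + 2·24 = 75; e = 72.5 − 75 = -2.5
SSE = 1.69 + 0.04 + 0.16 + 1.21 + 4.41 + 6.25 = 13.76
s = √(13.76/4) = √3.44 ≈ 1.8547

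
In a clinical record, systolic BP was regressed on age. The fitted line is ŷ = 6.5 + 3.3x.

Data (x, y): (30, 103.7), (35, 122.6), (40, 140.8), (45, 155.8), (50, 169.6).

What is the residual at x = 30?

e = -1.8

ŷ = 6.5 + 3.3·30 = 105.5
e = 103.7 − 105.5 = -1.8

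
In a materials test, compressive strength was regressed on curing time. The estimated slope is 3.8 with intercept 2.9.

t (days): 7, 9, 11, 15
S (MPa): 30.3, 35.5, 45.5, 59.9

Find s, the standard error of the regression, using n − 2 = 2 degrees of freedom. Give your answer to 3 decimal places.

s = 1.386

t=7: ŷ = 2.9 + 3.8·7 = 29.5; e = 30.3 − 29.5 = 0.8
t=9: ŷ = 2.9 + 3.8·9 = 37.1; e = 35.5 − 37.1 = -1.6
t=11: ŷ = 2.9 + 3.8·11 = 44.7; e = 45.5 − 44.7 = 0.8
t=15: ŷ = 2.9 + 3.8·15 = 59.9; e = 59.9 − 59.9 = 0
SSE = 0.64 + 2.56 + 0.64 + 0 = 3.84
s = √(3.84/2) = √1.92 ≈ 1.386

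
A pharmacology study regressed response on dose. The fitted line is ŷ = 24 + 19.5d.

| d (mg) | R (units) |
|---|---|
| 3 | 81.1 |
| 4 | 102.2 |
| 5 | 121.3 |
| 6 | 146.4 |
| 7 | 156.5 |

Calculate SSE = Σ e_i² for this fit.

d=3: ŷ = 24 + 19.5·3 = 82.5; e = 81.1 − 82.5 = -1.4
d=4: ŷ = 24 + 19.5·4 = 102; e = 102.2 − 102 = 0.2
d=5: ŷ = 24 + 19.5·5 = 121.5; e = 121.3 − 121.5 = -0.2
d=6: ŷ = 24 + 19.5·6 = 141; e = 146.4 − 141 = 5.4
d=7: ŷ = 24 + 19.5·7 = 160.5; e = 156.5 − 160.5 = -4
SSE = 1.96 + 0.04 + 0.04 + 29.16 + 16 = 47.2

SSE = 47.2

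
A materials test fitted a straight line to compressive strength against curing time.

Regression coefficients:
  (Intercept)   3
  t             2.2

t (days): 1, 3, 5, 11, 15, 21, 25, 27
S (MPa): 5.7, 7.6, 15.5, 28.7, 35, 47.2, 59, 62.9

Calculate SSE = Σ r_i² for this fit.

t=1: Ŝ = 3 + 2.2·1 = 5.2; r = 5.7 − 5.2 = 0.5
t=3: Ŝ = 3 + 2.2·3 = 9.6; r = 7.6 − 9.6 = -2
t=5: Ŝ = 3 + 2.2·5 = 14; r = 15.5 − 14 = 1.5
t=11: Ŝ = 3 + 2.2·11 = 27.2; r = 28.7 − 27.2 = 1.5
t=15: Ŝ = 3 + 2.2·15 = 36; r = 35 − 36 = -1
t=21: Ŝ = 3 + 2.2·21 = 49.2; r = 47.2 − 49.2 = -2
t=25: Ŝ = 3 + 2.2·25 = 58; r = 59 − 58 = 1
t=27: Ŝ = 3 + 2.2·27 = 62.4; r = 62.9 − 62.4 = 0.5
SSE = 0.25 + 4 + 2.25 + 2.25 + 1 + 4 + 1 + 0.25 = 15

SSE = 15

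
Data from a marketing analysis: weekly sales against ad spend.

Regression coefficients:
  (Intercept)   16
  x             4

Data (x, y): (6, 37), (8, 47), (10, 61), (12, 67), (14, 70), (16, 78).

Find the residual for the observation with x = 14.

e = -2

ŷ = 16 + 4·14 = 72
e = 70 − 72 = -2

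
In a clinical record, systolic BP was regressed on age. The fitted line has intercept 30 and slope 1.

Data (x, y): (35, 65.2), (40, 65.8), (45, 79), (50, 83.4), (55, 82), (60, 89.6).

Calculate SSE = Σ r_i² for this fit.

SSE = 54.4

x=35: ŷ = 30 + 35 = 65; r = 65.2 − 65 = 0.2
x=40: ŷ = 30 + 40 = 70; r = 65.8 − 70 = -4.2
x=45: ŷ = 30 + 45 = 75; r = 79 − 75 = 4
x=50: ŷ = 30 + 50 = 80; r = 83.4 − 80 = 3.4
x=55: ŷ = 30 + 55 = 85; r = 82 − 85 = -3
x=60: ŷ = 30 + 60 = 90; r = 89.6 − 90 = -0.4
SSE = 0.04 + 17.64 + 16 + 11.56 + 9 + 0.16 = 54.4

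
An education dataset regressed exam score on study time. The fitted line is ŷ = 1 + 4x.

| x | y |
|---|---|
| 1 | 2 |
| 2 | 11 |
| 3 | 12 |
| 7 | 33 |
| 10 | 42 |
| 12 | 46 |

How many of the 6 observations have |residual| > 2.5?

x=1: ŷ = 1 + 4·1 = 5; e = 2 − 5 = -3
x=2: ŷ = 1 + 4·2 = 9; e = 11 − 9 = 2
x=3: ŷ = 1 + 4·3 = 13; e = 12 − 13 = -1
x=7: ŷ = 1 + 4·7 = 29; e = 33 − 29 = 4
x=10: ŷ = 1 + 4·10 = 41; e = 42 − 41 = 1
x=12: ŷ = 1 + 4·12 = 49; e = 46 − 49 = -3
|e| > 2.5: x=1 (|e|=3), x=7 (|e|=4), x=12 (|e|=3) → 3

3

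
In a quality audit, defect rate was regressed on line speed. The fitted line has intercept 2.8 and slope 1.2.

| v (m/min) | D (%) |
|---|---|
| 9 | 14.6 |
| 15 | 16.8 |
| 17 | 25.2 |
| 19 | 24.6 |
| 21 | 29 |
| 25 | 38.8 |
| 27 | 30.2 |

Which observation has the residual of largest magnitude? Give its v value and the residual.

v = 25, r = 6

v=9: D̂ = 2.8 + 1.2·9 = 13.6; r = 14.6 − 13.6 = 1
v=15: D̂ = 2.8 + 1.2·15 = 20.8; r = 16.8 − 20.8 = -4
v=17: D̂ = 2.8 + 1.2·17 = 23.2; r = 25.2 − 23.2 = 2
v=19: D̂ = 2.8 + 1.2·19 = 25.6; r = 24.6 − 25.6 = -1
v=21: D̂ = 2.8 + 1.2·21 = 28; r = 29 − 28 = 1
v=25: D̂ = 2.8 + 1.2·25 = 32.8; r = 38.8 − 32.8 = 6
v=27: D̂ = 2.8 + 1.2·27 = 35.2; r = 30.2 − 35.2 = -5
Largest |r| is 6 at v = 25, residual 6.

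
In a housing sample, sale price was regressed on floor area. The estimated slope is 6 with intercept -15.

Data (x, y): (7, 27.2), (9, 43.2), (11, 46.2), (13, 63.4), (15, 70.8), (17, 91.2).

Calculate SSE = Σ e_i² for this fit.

SSE = 76.16

x=7: ŷ = -15 + 6·7 = 27; e = 27.2 − 27 = 0.2
x=9: ŷ = -15 + 6·9 = 39; e = 43.2 − 39 = 4.2
x=11: ŷ = -15 + 6·11 = 51; e = 46.2 − 51 = -4.8
x=13: ŷ = -15 + 6·13 = 63; e = 63.4 − 63 = 0.4
x=15: ŷ = -15 + 6·15 = 75; e = 70.8 − 75 = -4.2
x=17: ŷ = -15 + 6·17 = 87; e = 91.2 − 87 = 4.2
SSE = 0.04 + 17.64 + 23.04 + 0.16 + 17.64 + 17.64 = 76.16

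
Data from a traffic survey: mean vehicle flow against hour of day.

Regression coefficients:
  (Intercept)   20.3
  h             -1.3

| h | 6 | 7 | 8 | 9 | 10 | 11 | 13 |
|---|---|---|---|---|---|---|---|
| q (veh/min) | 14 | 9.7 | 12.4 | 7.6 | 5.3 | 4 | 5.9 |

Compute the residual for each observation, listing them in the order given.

1.5, -1.5, 2.5, -1, -2, -2, 2.5

h=6: q̂ = 20.3 − 1.3·6 = 12.5; r = 14 − 12.5 = 1.5
h=7: q̂ = 20.3 − 1.3·7 = 11.2; r = 9.7 − 11.2 = -1.5
h=8: q̂ = 20.3 − 1.3·8 = 9.9; r = 12.4 − 9.9 = 2.5
h=9: q̂ = 20.3 − 1.3·9 = 8.6; r = 7.6 − 8.6 = -1
h=10: q̂ = 20.3 − 1.3·10 = 7.3; r = 5.3 − 7.3 = -2
h=11: q̂ = 20.3 − 1.3·11 = 6; r = 4 − 6 = -2
h=13: q̂ = 20.3 − 1.3·13 = 3.4; r = 5.9 − 3.4 = 2.5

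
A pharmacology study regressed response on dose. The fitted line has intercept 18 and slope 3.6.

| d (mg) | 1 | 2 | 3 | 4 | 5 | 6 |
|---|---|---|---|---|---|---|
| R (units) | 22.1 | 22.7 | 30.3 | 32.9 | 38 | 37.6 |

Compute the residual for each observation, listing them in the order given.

0.5, -2.5, 1.5, 0.5, 2, -2

d=1: ŷ = 18 + 3.6·1 = 21.6; e = 22.1 − 21.6 = 0.5
d=2: ŷ = 18 + 3.6·2 = 25.2; e = 22.7 − 25.2 = -2.5
d=3: ŷ = 18 + 3.6·3 = 28.8; e = 30.3 − 28.8 = 1.5
d=4: ŷ = 18 + 3.6·4 = 32.4; e = 32.9 − 32.4 = 0.5
d=5: ŷ = 18 + 3.6·5 = 36; e = 38 − 36 = 2
d=6: ŷ = 18 + 3.6·6 = 39.6; e = 37.6 − 39.6 = -2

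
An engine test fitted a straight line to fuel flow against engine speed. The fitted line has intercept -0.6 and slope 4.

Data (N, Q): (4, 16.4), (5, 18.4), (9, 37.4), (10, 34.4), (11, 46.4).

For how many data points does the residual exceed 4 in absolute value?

1

N=4: Q̂ = -0.6 + 4·4 = 15.4; e = 16.4 − 15.4 = 1
N=5: Q̂ = -0.6 + 4·5 = 19.4; e = 18.4 − 19.4 = -1
N=9: Q̂ = -0.6 + 4·9 = 35.4; e = 37.4 − 35.4 = 2
N=10: Q̂ = -0.6 + 4·10 = 39.4; e = 34.4 − 39.4 = -5
N=11: Q̂ = -0.6 + 4·11 = 43.4; e = 46.4 − 43.4 = 3
|e| > 4: N=10 (|e|=5) → 1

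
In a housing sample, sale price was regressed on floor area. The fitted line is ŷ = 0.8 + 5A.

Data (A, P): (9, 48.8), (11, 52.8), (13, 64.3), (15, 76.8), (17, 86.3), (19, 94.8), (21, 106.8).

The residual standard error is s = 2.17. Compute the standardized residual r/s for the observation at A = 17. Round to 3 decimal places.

0.230

ŷ = 0.8 + 5·17 = 85.8
r = 86.3 − 85.8 = 0.5
r/s = 0.5 / 2.17 = 0.230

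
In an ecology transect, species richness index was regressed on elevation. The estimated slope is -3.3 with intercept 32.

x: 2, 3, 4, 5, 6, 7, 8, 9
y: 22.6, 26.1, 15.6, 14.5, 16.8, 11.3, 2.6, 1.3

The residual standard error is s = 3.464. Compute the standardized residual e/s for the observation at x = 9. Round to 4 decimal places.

ŷ = 32 − 3.3·9 = 2.3
e = 1.3 − 2.3 = -1
e/s = -1 / 3.464 = -0.2887

-0.2887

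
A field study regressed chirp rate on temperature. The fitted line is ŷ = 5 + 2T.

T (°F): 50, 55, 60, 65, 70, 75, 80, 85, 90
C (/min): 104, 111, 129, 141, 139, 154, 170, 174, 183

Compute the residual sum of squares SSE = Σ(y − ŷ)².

T=50: ŷ = 5 + 2·50 = 105; r = 104 − 105 = -1
T=55: ŷ = 5 + 2·55 = 115; r = 111 − 115 = -4
T=60: ŷ = 5 + 2·60 = 125; r = 129 − 125 = 4
T=65: ŷ = 5 + 2·65 = 135; r = 141 − 135 = 6
T=70: ŷ = 5 + 2·70 = 145; r = 139 − 145 = -6
T=75: ŷ = 5 + 2·75 = 155; r = 154 − 155 = -1
T=80: ŷ = 5 + 2·80 = 165; r = 170 − 165 = 5
T=85: ŷ = 5 + 2·85 = 175; r = 174 − 175 = -1
T=90: ŷ = 5 + 2·90 = 185; r = 183 − 185 = -2
SSE = 1 + 16 + 16 + 36 + 36 + 1 + 25 + 1 + 4 = 136

SSE = 136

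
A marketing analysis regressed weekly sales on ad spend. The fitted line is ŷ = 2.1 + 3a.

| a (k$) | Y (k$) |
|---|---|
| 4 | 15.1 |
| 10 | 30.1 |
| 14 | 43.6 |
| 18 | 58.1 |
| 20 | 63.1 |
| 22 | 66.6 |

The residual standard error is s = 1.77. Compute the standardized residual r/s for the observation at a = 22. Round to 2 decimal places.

ŷ = 2.1 + 3·22 = 68.1
r = 66.6 − 68.1 = -1.5
r/s = -1.5 / 1.77 = -0.85

-0.85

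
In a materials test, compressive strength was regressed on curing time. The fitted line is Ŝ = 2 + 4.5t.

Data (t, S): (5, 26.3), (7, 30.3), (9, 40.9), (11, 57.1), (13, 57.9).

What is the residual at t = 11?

Ŝ = 2 + 4.5·11 = 51.5
r = 57.1 − 51.5 = 5.6

r = 5.6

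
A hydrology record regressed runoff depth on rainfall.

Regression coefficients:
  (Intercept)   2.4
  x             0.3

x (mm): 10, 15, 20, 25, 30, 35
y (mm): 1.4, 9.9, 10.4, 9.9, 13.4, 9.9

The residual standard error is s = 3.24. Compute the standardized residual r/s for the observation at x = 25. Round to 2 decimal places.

ŷ = 2.4 + 0.3·25 = 9.9
r = 9.9 − 9.9 = 0
r/s = 0 / 3.24 = 0.00

0.00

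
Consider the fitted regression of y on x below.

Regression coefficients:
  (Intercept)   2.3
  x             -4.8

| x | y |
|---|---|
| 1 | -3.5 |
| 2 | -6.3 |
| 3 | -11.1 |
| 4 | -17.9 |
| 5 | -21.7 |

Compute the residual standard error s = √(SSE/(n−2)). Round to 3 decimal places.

s = 1.155

x=1: ŷ = 2.3 − 4.8·1 = -2.5; r = -3.5 − (-2.5) = -1
x=2: ŷ = 2.3 − 4.8·2 = -7.3; r = -6.3 − (-7.3) = 1
x=3: ŷ = 2.3 − 4.8·3 = -12.1; r = -11.1 − (-12.1) = 1
x=4: ŷ = 2.3 − 4.8·4 = -16.9; r = -17.9 − (-16.9) = -1
x=5: ŷ = 2.3 − 4.8·5 = -21.7; r = -21.7 − (-21.7) = 0
SSE = 1 + 1 + 1 + 1 + 0 = 4
s = √(4/3) = √1.33333 ≈ 1.155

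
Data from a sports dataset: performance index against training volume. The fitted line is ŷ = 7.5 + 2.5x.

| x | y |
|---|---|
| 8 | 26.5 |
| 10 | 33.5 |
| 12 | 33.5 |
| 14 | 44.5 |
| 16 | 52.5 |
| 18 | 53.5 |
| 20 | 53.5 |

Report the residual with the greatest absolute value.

x=8: ŷ = 7.5 + 2.5·8 = 27.5; e = 26.5 − 27.5 = -1
x=10: ŷ = 7.5 + 2.5·10 = 32.5; e = 33.5 − 32.5 = 1
x=12: ŷ = 7.5 + 2.5·12 = 37.5; e = 33.5 − 37.5 = -4
x=14: ŷ = 7.5 + 2.5·14 = 42.5; e = 44.5 − 42.5 = 2
x=16: ŷ = 7.5 + 2.5·16 = 47.5; e = 52.5 − 47.5 = 5
x=18: ŷ = 7.5 + 2.5·18 = 52.5; e = 53.5 − 52.5 = 1
x=20: ŷ = 7.5 + 2.5·20 = 57.5; e = 53.5 − 57.5 = -4
Largest |e| is 5 at x = 16, residual 5.

e = 5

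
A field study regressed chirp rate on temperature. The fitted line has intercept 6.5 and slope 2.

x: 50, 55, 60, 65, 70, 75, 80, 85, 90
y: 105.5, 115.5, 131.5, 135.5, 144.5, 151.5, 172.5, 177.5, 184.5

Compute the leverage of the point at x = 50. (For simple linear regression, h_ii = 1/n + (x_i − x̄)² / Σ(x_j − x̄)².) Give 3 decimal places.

x̄ = (50 + 55 + 60 + 65 + 70 + 75 + 80 + 85 + 90)/9 = 70
Σ(x − x̄)² = 400 + 225 + 100 + 25 + 0 + 25 + 100 + 225 + 400 = 1500
h = 1/9 + (-20)²/1500 = 0.111111 + 0.266667 = 0.378

h = 0.378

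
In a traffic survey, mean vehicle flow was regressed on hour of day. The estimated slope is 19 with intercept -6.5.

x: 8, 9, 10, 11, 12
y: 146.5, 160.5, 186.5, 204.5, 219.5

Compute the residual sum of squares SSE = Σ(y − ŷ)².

x=8: ŷ = -6.5 + 19·8 = 145.5; e = 146.5 − 145.5 = 1
x=9: ŷ = -6.5 + 19·9 = 164.5; e = 160.5 − 164.5 = -4
x=10: ŷ = -6.5 + 19·10 = 183.5; e = 186.5 − 183.5 = 3
x=11: ŷ = -6.5 + 19·11 = 202.5; e = 204.5 − 202.5 = 2
x=12: ŷ = -6.5 + 19·12 = 221.5; e = 219.5 − 221.5 = -2
SSE = 1 + 16 + 9 + 4 + 4 = 34

SSE = 34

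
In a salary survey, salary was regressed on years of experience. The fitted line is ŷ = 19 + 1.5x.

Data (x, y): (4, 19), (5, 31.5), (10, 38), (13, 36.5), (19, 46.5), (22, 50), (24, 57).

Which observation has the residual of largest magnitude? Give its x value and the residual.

x=4: ŷ = 19 + 1.5·4 = 25; e = 19 − 25 = -6
x=5: ŷ = 19 + 1.5·5 = 26.5; e = 31.5 − 26.5 = 5
x=10: ŷ = 19 + 1.5·10 = 34; e = 38 − 34 = 4
x=13: ŷ = 19 + 1.5·13 = 38.5; e = 36.5 − 38.5 = -2
x=19: ŷ = 19 + 1.5·19 = 47.5; e = 46.5 − 47.5 = -1
x=22: ŷ = 19 + 1.5·22 = 52; e = 50 − 52 = -2
x=24: ŷ = 19 + 1.5·24 = 55; e = 57 − 55 = 2
Largest |e| is 6 at x = 4, residual -6.

x = 4, e = -6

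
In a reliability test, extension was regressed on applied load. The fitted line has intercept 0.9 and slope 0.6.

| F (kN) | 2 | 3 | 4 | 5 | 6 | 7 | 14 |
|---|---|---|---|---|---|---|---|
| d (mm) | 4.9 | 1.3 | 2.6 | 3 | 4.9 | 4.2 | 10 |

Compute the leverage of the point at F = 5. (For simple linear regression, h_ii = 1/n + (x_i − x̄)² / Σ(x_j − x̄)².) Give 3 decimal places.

F̄ = (2 + 3 + 4 + 5 + 6 + 7 + 14)/7 = 5.85714
Σ(F − F̄)² = 14.8776 + 8.16327 + 3.44898 + 0.734694 + 0.0204082 + 1.30612 + 66.3061 = 94.8571
h = 1/7 + (-0.857143)²/94.8571 = 0.142857 + 0.00774527 = 0.151

h = 0.151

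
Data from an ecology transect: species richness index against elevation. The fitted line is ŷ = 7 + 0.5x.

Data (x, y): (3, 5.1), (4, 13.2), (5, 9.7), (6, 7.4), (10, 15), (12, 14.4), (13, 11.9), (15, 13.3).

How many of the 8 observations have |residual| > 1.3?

6

x=3: ŷ = 7 + 0.5·3 = 8.5; e = 5.1 − 8.5 = -3.4
x=4: ŷ = 7 + 0.5·4 = 9; e = 13.2 − 9 = 4.2
x=5: ŷ = 7 + 0.5·5 = 9.5; e = 9.7 − 9.5 = 0.2
x=6: ŷ = 7 + 0.5·6 = 10; e = 7.4 − 10 = -2.6
x=10: ŷ = 7 + 0.5·10 = 12; e = 15 − 12 = 3
x=12: ŷ = 7 + 0.5·12 = 13; e = 14.4 − 13 = 1.4
x=13: ŷ = 7 + 0.5·13 = 13.5; e = 11.9 − 13.5 = -1.6
x=15: ŷ = 7 + 0.5·15 = 14.5; e = 13.3 − 14.5 = -1.2
|e| > 1.3: x=3 (|e|=3.4), x=4 (|e|=4.2), x=6 (|e|=2.6), x=10 (|e|=3), x=12 (|e|=1.4), x=13 (|e|=1.6) → 6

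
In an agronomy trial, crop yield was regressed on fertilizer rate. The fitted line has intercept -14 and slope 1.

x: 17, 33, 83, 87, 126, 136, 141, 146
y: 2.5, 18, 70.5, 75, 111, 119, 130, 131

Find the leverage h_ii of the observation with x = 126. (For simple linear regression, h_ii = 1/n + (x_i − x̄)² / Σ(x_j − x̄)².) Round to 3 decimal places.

x̄ = (17 + 33 + 83 + 87 + 126 + 136 + 141 + 146)/8 = 96.125
Σ(x − x̄)² = 6260.77 + 3984.77 + 172.266 + 83.2656 + 892.516 + 1590.02 + 2013.77 + 2487.52 = 17484.9
h = 1/8 + (29.875)²/17484.9 = 0.125 + 0.051045 = 0.176

h = 0.176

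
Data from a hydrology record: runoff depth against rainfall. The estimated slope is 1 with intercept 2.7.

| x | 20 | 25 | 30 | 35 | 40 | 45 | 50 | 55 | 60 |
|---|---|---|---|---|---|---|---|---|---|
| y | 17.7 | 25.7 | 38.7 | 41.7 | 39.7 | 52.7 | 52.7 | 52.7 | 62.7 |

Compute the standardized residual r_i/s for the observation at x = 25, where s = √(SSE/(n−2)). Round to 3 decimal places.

-0.447

x=20: ŷ = 2.7 + 20 = 22.7; r = 17.7 − 22.7 = -5
x=25: ŷ = 2.7 + 25 = 27.7; r = 25.7 − 27.7 = -2
x=30: ŷ = 2.7 + 30 = 32.7; r = 38.7 − 32.7 = 6
x=35: ŷ = 2.7 + 35 = 37.7; r = 41.7 − 37.7 = 4
x=40: ŷ = 2.7 + 40 = 42.7; r = 39.7 − 42.7 = -3
x=45: ŷ = 2.7 + 45 = 47.7; r = 52.7 − 47.7 = 5
x=50: ŷ = 2.7 + 50 = 52.7; r = 52.7 − 52.7 = 0
x=55: ŷ = 2.7 + 55 = 57.7; r = 52.7 − 57.7 = -5
x=60: ŷ = 2.7 + 60 = 62.7; r = 62.7 − 62.7 = 0
SSE = 25 + 4 + 36 + 16 + 9 + 25 + 0 + 25 + 0 = 140
s = √(140/7) = 4.47214
r/s = -2 / 4.47214 = -0.447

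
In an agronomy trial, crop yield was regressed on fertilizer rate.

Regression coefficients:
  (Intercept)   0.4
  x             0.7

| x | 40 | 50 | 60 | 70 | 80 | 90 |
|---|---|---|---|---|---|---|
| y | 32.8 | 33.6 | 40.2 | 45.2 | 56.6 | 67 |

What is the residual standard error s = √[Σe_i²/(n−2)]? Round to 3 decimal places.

x=40: ŷ = 0.4 + 0.7·40 = 28.4; e = 32.8 − 28.4 = 4.4
x=50: ŷ = 0.4 + 0.7·50 = 35.4; e = 33.6 − 35.4 = -1.8
x=60: ŷ = 0.4 + 0.7·60 = 42.4; e = 40.2 − 42.4 = -2.2
x=70: ŷ = 0.4 + 0.7·70 = 49.4; e = 45.2 − 49.4 = -4.2
x=80: ŷ = 0.4 + 0.7·80 = 56.4; e = 56.6 − 56.4 = 0.2
x=90: ŷ = 0.4 + 0.7·90 = 63.4; e = 67 − 63.4 = 3.6
SSE = 19.36 + 3.24 + 4.84 + 17.64 + 0.04 + 12.96 = 58.08
s = √(58.08/4) = √14.52 ≈ 3.811

s = 3.811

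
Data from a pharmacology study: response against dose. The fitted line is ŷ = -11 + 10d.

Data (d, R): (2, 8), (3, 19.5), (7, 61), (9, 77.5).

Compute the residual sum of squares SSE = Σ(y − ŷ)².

d=2: ŷ = -11 + 10·2 = 9; e = 8 − 9 = -1
d=3: ŷ = -11 + 10·3 = 19; e = 19.5 − 19 = 0.5
d=7: ŷ = -11 + 10·7 = 59; e = 61 − 59 = 2
d=9: ŷ = -11 + 10·9 = 79; e = 77.5 − 79 = -1.5
SSE = 1 + 0.25 + 4 + 2.25 = 7.5

SSE = 7.5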